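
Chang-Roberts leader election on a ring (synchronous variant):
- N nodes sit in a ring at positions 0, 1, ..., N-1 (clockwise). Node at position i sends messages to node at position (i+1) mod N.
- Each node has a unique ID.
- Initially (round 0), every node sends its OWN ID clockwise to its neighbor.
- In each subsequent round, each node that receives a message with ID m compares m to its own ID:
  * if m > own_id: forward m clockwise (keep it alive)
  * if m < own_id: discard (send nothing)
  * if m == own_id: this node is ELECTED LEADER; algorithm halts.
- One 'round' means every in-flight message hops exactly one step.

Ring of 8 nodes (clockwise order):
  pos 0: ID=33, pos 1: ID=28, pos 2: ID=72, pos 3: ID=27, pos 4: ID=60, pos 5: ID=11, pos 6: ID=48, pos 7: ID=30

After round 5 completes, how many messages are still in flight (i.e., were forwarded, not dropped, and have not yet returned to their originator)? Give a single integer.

Round 1: pos1(id28) recv 33: fwd; pos2(id72) recv 28: drop; pos3(id27) recv 72: fwd; pos4(id60) recv 27: drop; pos5(id11) recv 60: fwd; pos6(id48) recv 11: drop; pos7(id30) recv 48: fwd; pos0(id33) recv 30: drop
Round 2: pos2(id72) recv 33: drop; pos4(id60) recv 72: fwd; pos6(id48) recv 60: fwd; pos0(id33) recv 48: fwd
Round 3: pos5(id11) recv 72: fwd; pos7(id30) recv 60: fwd; pos1(id28) recv 48: fwd
Round 4: pos6(id48) recv 72: fwd; pos0(id33) recv 60: fwd; pos2(id72) recv 48: drop
Round 5: pos7(id30) recv 72: fwd; pos1(id28) recv 60: fwd
After round 5: 2 messages still in flight

Answer: 2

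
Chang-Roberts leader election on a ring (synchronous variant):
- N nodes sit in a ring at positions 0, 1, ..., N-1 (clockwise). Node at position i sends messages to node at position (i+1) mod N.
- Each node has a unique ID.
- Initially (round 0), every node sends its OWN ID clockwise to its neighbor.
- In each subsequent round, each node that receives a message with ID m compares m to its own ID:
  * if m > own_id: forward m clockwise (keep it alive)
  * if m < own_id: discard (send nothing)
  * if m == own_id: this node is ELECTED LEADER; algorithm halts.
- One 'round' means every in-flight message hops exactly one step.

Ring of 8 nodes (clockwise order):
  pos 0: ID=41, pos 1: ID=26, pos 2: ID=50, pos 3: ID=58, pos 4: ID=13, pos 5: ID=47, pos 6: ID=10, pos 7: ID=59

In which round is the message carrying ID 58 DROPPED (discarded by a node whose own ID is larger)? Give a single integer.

Answer: 4

Derivation:
Round 1: pos1(id26) recv 41: fwd; pos2(id50) recv 26: drop; pos3(id58) recv 50: drop; pos4(id13) recv 58: fwd; pos5(id47) recv 13: drop; pos6(id10) recv 47: fwd; pos7(id59) recv 10: drop; pos0(id41) recv 59: fwd
Round 2: pos2(id50) recv 41: drop; pos5(id47) recv 58: fwd; pos7(id59) recv 47: drop; pos1(id26) recv 59: fwd
Round 3: pos6(id10) recv 58: fwd; pos2(id50) recv 59: fwd
Round 4: pos7(id59) recv 58: drop; pos3(id58) recv 59: fwd
Round 5: pos4(id13) recv 59: fwd
Round 6: pos5(id47) recv 59: fwd
Round 7: pos6(id10) recv 59: fwd
Round 8: pos7(id59) recv 59: ELECTED
Message ID 58 originates at pos 3; dropped at pos 7 in round 4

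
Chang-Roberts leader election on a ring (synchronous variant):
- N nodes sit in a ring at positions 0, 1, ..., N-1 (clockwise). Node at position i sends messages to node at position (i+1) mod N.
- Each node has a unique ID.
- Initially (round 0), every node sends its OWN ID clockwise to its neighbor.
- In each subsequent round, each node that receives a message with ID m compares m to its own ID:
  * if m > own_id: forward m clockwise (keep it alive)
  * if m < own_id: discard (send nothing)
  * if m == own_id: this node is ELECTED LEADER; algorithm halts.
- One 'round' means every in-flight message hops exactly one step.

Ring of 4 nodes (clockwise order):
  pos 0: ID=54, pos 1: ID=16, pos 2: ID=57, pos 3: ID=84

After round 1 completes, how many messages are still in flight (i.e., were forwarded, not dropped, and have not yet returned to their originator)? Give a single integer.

Round 1: pos1(id16) recv 54: fwd; pos2(id57) recv 16: drop; pos3(id84) recv 57: drop; pos0(id54) recv 84: fwd
After round 1: 2 messages still in flight

Answer: 2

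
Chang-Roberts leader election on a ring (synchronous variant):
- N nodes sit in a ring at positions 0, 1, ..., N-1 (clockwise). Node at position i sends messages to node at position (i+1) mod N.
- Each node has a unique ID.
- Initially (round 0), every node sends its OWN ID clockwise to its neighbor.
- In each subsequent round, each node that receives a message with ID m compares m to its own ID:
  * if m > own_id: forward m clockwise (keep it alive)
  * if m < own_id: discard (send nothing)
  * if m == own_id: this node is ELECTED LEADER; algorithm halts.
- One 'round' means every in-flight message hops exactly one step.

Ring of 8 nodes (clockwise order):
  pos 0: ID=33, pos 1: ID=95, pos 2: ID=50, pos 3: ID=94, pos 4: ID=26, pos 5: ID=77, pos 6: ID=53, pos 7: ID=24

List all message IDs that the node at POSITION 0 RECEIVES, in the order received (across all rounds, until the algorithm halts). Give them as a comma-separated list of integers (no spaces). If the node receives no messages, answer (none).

Answer: 24,53,77,94,95

Derivation:
Round 1: pos1(id95) recv 33: drop; pos2(id50) recv 95: fwd; pos3(id94) recv 50: drop; pos4(id26) recv 94: fwd; pos5(id77) recv 26: drop; pos6(id53) recv 77: fwd; pos7(id24) recv 53: fwd; pos0(id33) recv 24: drop
Round 2: pos3(id94) recv 95: fwd; pos5(id77) recv 94: fwd; pos7(id24) recv 77: fwd; pos0(id33) recv 53: fwd
Round 3: pos4(id26) recv 95: fwd; pos6(id53) recv 94: fwd; pos0(id33) recv 77: fwd; pos1(id95) recv 53: drop
Round 4: pos5(id77) recv 95: fwd; pos7(id24) recv 94: fwd; pos1(id95) recv 77: drop
Round 5: pos6(id53) recv 95: fwd; pos0(id33) recv 94: fwd
Round 6: pos7(id24) recv 95: fwd; pos1(id95) recv 94: drop
Round 7: pos0(id33) recv 95: fwd
Round 8: pos1(id95) recv 95: ELECTED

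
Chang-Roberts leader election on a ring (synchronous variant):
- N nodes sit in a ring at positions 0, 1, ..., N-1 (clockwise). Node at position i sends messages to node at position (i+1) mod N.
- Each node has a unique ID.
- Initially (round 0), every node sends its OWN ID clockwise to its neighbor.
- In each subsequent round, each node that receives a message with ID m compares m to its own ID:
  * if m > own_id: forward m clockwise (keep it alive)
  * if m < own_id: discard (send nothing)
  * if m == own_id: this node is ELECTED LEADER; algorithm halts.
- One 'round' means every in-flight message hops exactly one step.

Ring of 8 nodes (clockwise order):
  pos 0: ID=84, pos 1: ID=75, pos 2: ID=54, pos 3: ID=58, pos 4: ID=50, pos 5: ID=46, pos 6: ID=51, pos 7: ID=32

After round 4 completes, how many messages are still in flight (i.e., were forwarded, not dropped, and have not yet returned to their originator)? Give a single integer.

Answer: 3

Derivation:
Round 1: pos1(id75) recv 84: fwd; pos2(id54) recv 75: fwd; pos3(id58) recv 54: drop; pos4(id50) recv 58: fwd; pos5(id46) recv 50: fwd; pos6(id51) recv 46: drop; pos7(id32) recv 51: fwd; pos0(id84) recv 32: drop
Round 2: pos2(id54) recv 84: fwd; pos3(id58) recv 75: fwd; pos5(id46) recv 58: fwd; pos6(id51) recv 50: drop; pos0(id84) recv 51: drop
Round 3: pos3(id58) recv 84: fwd; pos4(id50) recv 75: fwd; pos6(id51) recv 58: fwd
Round 4: pos4(id50) recv 84: fwd; pos5(id46) recv 75: fwd; pos7(id32) recv 58: fwd
After round 4: 3 messages still in flight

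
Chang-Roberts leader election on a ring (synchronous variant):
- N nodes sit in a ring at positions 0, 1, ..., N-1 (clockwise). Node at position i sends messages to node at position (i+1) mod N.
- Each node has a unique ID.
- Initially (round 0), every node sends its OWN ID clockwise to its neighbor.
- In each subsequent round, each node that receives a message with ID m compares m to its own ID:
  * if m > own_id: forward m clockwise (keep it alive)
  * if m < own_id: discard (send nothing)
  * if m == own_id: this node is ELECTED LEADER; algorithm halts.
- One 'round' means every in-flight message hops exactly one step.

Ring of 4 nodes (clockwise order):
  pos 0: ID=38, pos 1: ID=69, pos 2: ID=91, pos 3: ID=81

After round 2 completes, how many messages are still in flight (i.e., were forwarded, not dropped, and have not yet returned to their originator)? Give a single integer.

Answer: 2

Derivation:
Round 1: pos1(id69) recv 38: drop; pos2(id91) recv 69: drop; pos3(id81) recv 91: fwd; pos0(id38) recv 81: fwd
Round 2: pos0(id38) recv 91: fwd; pos1(id69) recv 81: fwd
After round 2: 2 messages still in flight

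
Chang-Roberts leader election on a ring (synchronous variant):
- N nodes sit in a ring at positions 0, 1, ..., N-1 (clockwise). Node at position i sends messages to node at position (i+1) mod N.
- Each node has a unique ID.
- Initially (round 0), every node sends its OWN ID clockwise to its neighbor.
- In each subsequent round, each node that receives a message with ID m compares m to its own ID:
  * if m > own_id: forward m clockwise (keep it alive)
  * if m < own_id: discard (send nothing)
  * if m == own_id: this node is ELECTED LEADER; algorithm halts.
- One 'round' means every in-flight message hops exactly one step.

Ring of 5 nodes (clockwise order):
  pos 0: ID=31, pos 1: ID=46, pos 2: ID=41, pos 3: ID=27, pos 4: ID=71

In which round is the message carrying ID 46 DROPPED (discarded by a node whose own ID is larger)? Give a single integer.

Answer: 3

Derivation:
Round 1: pos1(id46) recv 31: drop; pos2(id41) recv 46: fwd; pos3(id27) recv 41: fwd; pos4(id71) recv 27: drop; pos0(id31) recv 71: fwd
Round 2: pos3(id27) recv 46: fwd; pos4(id71) recv 41: drop; pos1(id46) recv 71: fwd
Round 3: pos4(id71) recv 46: drop; pos2(id41) recv 71: fwd
Round 4: pos3(id27) recv 71: fwd
Round 5: pos4(id71) recv 71: ELECTED
Message ID 46 originates at pos 1; dropped at pos 4 in round 3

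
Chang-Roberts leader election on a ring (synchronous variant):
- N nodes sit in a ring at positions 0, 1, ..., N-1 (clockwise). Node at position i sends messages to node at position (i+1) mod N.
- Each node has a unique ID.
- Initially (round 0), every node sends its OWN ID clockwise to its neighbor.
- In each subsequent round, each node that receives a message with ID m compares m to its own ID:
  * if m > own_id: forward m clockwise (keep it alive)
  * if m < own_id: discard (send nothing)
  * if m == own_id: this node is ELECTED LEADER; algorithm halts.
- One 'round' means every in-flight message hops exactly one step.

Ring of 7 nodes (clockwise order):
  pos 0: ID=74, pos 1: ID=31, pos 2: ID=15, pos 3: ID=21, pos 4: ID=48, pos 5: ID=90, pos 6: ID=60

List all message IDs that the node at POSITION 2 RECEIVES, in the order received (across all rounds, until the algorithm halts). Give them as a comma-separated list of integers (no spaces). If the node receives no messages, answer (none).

Round 1: pos1(id31) recv 74: fwd; pos2(id15) recv 31: fwd; pos3(id21) recv 15: drop; pos4(id48) recv 21: drop; pos5(id90) recv 48: drop; pos6(id60) recv 90: fwd; pos0(id74) recv 60: drop
Round 2: pos2(id15) recv 74: fwd; pos3(id21) recv 31: fwd; pos0(id74) recv 90: fwd
Round 3: pos3(id21) recv 74: fwd; pos4(id48) recv 31: drop; pos1(id31) recv 90: fwd
Round 4: pos4(id48) recv 74: fwd; pos2(id15) recv 90: fwd
Round 5: pos5(id90) recv 74: drop; pos3(id21) recv 90: fwd
Round 6: pos4(id48) recv 90: fwd
Round 7: pos5(id90) recv 90: ELECTED

Answer: 31,74,90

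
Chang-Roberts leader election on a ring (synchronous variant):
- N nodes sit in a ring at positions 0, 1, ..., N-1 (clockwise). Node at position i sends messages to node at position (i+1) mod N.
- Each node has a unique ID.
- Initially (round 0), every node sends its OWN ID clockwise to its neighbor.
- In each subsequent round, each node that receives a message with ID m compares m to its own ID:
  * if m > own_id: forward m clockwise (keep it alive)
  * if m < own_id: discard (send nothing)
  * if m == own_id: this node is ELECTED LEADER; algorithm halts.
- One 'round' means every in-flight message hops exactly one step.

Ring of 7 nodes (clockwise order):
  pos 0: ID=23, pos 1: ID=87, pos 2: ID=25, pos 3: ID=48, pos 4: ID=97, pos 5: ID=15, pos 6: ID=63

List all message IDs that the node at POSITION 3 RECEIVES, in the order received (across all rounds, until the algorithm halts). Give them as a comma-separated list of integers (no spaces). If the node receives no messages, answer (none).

Answer: 25,87,97

Derivation:
Round 1: pos1(id87) recv 23: drop; pos2(id25) recv 87: fwd; pos3(id48) recv 25: drop; pos4(id97) recv 48: drop; pos5(id15) recv 97: fwd; pos6(id63) recv 15: drop; pos0(id23) recv 63: fwd
Round 2: pos3(id48) recv 87: fwd; pos6(id63) recv 97: fwd; pos1(id87) recv 63: drop
Round 3: pos4(id97) recv 87: drop; pos0(id23) recv 97: fwd
Round 4: pos1(id87) recv 97: fwd
Round 5: pos2(id25) recv 97: fwd
Round 6: pos3(id48) recv 97: fwd
Round 7: pos4(id97) recv 97: ELECTED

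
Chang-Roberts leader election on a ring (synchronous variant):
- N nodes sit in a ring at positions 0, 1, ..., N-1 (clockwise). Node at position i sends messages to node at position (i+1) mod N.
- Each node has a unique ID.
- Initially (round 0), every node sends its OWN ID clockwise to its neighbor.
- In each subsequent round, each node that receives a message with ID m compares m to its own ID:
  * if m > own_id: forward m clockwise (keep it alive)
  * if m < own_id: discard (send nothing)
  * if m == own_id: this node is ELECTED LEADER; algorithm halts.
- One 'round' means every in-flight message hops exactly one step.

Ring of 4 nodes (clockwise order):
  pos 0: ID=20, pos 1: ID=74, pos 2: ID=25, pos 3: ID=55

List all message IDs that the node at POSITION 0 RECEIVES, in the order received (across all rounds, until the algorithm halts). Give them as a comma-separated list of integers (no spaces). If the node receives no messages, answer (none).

Round 1: pos1(id74) recv 20: drop; pos2(id25) recv 74: fwd; pos3(id55) recv 25: drop; pos0(id20) recv 55: fwd
Round 2: pos3(id55) recv 74: fwd; pos1(id74) recv 55: drop
Round 3: pos0(id20) recv 74: fwd
Round 4: pos1(id74) recv 74: ELECTED

Answer: 55,74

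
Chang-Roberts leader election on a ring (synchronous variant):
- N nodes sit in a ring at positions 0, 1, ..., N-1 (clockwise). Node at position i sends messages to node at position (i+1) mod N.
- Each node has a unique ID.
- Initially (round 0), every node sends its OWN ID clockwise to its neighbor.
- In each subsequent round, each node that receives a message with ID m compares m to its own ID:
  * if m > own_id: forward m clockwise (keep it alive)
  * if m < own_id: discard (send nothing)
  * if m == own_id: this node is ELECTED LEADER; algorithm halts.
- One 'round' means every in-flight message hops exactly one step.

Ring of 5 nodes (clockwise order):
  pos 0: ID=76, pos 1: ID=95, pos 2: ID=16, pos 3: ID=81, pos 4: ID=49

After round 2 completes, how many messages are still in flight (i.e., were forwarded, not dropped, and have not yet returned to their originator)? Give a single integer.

Answer: 2

Derivation:
Round 1: pos1(id95) recv 76: drop; pos2(id16) recv 95: fwd; pos3(id81) recv 16: drop; pos4(id49) recv 81: fwd; pos0(id76) recv 49: drop
Round 2: pos3(id81) recv 95: fwd; pos0(id76) recv 81: fwd
After round 2: 2 messages still in flight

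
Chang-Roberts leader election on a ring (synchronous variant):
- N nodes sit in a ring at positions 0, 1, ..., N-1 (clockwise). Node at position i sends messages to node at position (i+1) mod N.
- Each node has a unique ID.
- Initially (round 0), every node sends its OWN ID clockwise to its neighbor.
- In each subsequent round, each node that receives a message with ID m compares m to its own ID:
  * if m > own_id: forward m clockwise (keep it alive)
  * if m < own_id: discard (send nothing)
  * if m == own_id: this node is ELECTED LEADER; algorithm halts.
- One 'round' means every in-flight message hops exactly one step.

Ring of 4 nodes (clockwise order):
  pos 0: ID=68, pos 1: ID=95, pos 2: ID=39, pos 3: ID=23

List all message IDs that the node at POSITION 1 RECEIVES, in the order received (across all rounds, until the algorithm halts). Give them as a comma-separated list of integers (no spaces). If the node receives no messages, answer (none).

Answer: 68,95

Derivation:
Round 1: pos1(id95) recv 68: drop; pos2(id39) recv 95: fwd; pos3(id23) recv 39: fwd; pos0(id68) recv 23: drop
Round 2: pos3(id23) recv 95: fwd; pos0(id68) recv 39: drop
Round 3: pos0(id68) recv 95: fwd
Round 4: pos1(id95) recv 95: ELECTED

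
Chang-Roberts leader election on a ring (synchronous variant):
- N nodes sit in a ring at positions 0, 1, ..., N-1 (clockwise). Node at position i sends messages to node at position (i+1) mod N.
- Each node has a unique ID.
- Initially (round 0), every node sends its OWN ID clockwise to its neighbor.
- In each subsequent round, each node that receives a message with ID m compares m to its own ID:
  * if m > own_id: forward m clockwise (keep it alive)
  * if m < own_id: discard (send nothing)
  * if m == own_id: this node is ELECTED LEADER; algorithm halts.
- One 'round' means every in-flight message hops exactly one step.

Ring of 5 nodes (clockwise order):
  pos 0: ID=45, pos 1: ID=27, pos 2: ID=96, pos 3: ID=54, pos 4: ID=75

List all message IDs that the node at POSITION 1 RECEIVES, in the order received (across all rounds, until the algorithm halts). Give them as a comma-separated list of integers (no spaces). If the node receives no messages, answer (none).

Round 1: pos1(id27) recv 45: fwd; pos2(id96) recv 27: drop; pos3(id54) recv 96: fwd; pos4(id75) recv 54: drop; pos0(id45) recv 75: fwd
Round 2: pos2(id96) recv 45: drop; pos4(id75) recv 96: fwd; pos1(id27) recv 75: fwd
Round 3: pos0(id45) recv 96: fwd; pos2(id96) recv 75: drop
Round 4: pos1(id27) recv 96: fwd
Round 5: pos2(id96) recv 96: ELECTED

Answer: 45,75,96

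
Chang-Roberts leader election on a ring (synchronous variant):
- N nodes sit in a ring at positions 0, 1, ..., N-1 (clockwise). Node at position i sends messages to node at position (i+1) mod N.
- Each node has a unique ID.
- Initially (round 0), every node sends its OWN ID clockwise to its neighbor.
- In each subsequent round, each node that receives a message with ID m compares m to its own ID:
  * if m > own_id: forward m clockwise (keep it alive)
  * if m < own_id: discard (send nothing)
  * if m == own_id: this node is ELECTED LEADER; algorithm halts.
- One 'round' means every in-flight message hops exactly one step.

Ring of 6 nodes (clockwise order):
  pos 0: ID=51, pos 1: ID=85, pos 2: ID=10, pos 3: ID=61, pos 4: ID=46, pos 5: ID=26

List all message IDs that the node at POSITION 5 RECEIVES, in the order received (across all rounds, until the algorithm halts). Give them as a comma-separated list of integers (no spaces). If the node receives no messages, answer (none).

Answer: 46,61,85

Derivation:
Round 1: pos1(id85) recv 51: drop; pos2(id10) recv 85: fwd; pos3(id61) recv 10: drop; pos4(id46) recv 61: fwd; pos5(id26) recv 46: fwd; pos0(id51) recv 26: drop
Round 2: pos3(id61) recv 85: fwd; pos5(id26) recv 61: fwd; pos0(id51) recv 46: drop
Round 3: pos4(id46) recv 85: fwd; pos0(id51) recv 61: fwd
Round 4: pos5(id26) recv 85: fwd; pos1(id85) recv 61: drop
Round 5: pos0(id51) recv 85: fwd
Round 6: pos1(id85) recv 85: ELECTED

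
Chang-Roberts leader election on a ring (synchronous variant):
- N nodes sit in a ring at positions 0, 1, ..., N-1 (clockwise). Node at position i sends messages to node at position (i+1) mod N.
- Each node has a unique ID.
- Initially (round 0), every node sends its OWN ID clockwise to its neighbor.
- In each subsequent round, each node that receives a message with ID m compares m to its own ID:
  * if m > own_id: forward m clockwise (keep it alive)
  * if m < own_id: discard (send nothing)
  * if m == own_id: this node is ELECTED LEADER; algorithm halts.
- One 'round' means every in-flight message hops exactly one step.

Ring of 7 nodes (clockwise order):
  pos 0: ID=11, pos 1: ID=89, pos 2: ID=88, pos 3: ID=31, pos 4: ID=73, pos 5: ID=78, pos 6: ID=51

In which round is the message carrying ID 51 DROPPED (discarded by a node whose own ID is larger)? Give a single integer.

Answer: 2

Derivation:
Round 1: pos1(id89) recv 11: drop; pos2(id88) recv 89: fwd; pos3(id31) recv 88: fwd; pos4(id73) recv 31: drop; pos5(id78) recv 73: drop; pos6(id51) recv 78: fwd; pos0(id11) recv 51: fwd
Round 2: pos3(id31) recv 89: fwd; pos4(id73) recv 88: fwd; pos0(id11) recv 78: fwd; pos1(id89) recv 51: drop
Round 3: pos4(id73) recv 89: fwd; pos5(id78) recv 88: fwd; pos1(id89) recv 78: drop
Round 4: pos5(id78) recv 89: fwd; pos6(id51) recv 88: fwd
Round 5: pos6(id51) recv 89: fwd; pos0(id11) recv 88: fwd
Round 6: pos0(id11) recv 89: fwd; pos1(id89) recv 88: drop
Round 7: pos1(id89) recv 89: ELECTED
Message ID 51 originates at pos 6; dropped at pos 1 in round 2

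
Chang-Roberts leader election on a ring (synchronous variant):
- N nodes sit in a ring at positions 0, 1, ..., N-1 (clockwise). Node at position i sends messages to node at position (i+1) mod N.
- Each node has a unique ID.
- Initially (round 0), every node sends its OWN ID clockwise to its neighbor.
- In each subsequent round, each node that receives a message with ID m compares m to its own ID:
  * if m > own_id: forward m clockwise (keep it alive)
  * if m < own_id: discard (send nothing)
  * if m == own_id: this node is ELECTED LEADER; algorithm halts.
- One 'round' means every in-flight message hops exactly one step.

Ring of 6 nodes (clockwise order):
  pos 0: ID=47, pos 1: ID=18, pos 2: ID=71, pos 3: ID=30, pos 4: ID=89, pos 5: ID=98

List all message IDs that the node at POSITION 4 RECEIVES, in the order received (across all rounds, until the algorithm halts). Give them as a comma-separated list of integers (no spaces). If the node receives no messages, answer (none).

Answer: 30,71,98

Derivation:
Round 1: pos1(id18) recv 47: fwd; pos2(id71) recv 18: drop; pos3(id30) recv 71: fwd; pos4(id89) recv 30: drop; pos5(id98) recv 89: drop; pos0(id47) recv 98: fwd
Round 2: pos2(id71) recv 47: drop; pos4(id89) recv 71: drop; pos1(id18) recv 98: fwd
Round 3: pos2(id71) recv 98: fwd
Round 4: pos3(id30) recv 98: fwd
Round 5: pos4(id89) recv 98: fwd
Round 6: pos5(id98) recv 98: ELECTED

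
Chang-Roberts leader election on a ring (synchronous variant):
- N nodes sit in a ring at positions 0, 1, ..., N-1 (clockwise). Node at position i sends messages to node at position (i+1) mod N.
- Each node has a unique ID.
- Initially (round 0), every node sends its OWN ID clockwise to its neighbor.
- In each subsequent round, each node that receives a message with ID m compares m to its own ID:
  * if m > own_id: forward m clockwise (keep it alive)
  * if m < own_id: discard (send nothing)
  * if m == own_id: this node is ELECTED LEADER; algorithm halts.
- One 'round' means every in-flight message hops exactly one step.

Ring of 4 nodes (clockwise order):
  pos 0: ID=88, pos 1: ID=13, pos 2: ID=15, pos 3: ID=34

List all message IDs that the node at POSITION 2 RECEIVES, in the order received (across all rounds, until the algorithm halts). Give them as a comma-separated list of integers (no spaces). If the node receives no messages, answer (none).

Round 1: pos1(id13) recv 88: fwd; pos2(id15) recv 13: drop; pos3(id34) recv 15: drop; pos0(id88) recv 34: drop
Round 2: pos2(id15) recv 88: fwd
Round 3: pos3(id34) recv 88: fwd
Round 4: pos0(id88) recv 88: ELECTED

Answer: 13,88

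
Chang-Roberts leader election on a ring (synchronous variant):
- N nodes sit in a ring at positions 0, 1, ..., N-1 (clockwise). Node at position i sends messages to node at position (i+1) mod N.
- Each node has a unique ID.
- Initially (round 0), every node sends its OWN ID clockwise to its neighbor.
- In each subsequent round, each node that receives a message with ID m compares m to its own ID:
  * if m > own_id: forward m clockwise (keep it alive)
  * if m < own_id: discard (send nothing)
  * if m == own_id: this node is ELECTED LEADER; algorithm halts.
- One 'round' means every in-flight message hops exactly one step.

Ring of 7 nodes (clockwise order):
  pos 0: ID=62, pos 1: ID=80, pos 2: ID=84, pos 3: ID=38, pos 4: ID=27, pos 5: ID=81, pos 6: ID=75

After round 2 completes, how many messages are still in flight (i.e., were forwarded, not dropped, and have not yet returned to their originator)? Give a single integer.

Answer: 2

Derivation:
Round 1: pos1(id80) recv 62: drop; pos2(id84) recv 80: drop; pos3(id38) recv 84: fwd; pos4(id27) recv 38: fwd; pos5(id81) recv 27: drop; pos6(id75) recv 81: fwd; pos0(id62) recv 75: fwd
Round 2: pos4(id27) recv 84: fwd; pos5(id81) recv 38: drop; pos0(id62) recv 81: fwd; pos1(id80) recv 75: drop
After round 2: 2 messages still in flight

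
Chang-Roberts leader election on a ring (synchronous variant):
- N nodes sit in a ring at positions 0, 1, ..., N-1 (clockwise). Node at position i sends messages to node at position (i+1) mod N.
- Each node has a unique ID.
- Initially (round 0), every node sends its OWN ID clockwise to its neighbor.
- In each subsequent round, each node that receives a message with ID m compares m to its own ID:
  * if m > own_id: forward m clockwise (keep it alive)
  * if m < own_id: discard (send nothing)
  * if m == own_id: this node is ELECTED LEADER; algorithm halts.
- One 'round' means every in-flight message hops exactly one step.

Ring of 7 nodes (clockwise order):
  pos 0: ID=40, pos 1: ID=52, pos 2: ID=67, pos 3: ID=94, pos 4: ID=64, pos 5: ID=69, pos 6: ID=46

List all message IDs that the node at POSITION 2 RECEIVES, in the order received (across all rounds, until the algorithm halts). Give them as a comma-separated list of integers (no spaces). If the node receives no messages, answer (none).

Answer: 52,69,94

Derivation:
Round 1: pos1(id52) recv 40: drop; pos2(id67) recv 52: drop; pos3(id94) recv 67: drop; pos4(id64) recv 94: fwd; pos5(id69) recv 64: drop; pos6(id46) recv 69: fwd; pos0(id40) recv 46: fwd
Round 2: pos5(id69) recv 94: fwd; pos0(id40) recv 69: fwd; pos1(id52) recv 46: drop
Round 3: pos6(id46) recv 94: fwd; pos1(id52) recv 69: fwd
Round 4: pos0(id40) recv 94: fwd; pos2(id67) recv 69: fwd
Round 5: pos1(id52) recv 94: fwd; pos3(id94) recv 69: drop
Round 6: pos2(id67) recv 94: fwd
Round 7: pos3(id94) recv 94: ELECTED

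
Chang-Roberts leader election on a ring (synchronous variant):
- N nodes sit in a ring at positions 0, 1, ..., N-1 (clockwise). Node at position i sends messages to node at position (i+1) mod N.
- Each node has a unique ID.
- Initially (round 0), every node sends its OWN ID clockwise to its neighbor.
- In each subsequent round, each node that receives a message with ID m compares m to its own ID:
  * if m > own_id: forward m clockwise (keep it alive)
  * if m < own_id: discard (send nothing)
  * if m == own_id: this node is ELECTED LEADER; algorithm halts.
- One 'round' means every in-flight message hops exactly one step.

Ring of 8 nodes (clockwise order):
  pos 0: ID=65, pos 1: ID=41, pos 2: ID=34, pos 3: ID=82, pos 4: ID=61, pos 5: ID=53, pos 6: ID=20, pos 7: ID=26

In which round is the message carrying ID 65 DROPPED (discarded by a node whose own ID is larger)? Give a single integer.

Round 1: pos1(id41) recv 65: fwd; pos2(id34) recv 41: fwd; pos3(id82) recv 34: drop; pos4(id61) recv 82: fwd; pos5(id53) recv 61: fwd; pos6(id20) recv 53: fwd; pos7(id26) recv 20: drop; pos0(id65) recv 26: drop
Round 2: pos2(id34) recv 65: fwd; pos3(id82) recv 41: drop; pos5(id53) recv 82: fwd; pos6(id20) recv 61: fwd; pos7(id26) recv 53: fwd
Round 3: pos3(id82) recv 65: drop; pos6(id20) recv 82: fwd; pos7(id26) recv 61: fwd; pos0(id65) recv 53: drop
Round 4: pos7(id26) recv 82: fwd; pos0(id65) recv 61: drop
Round 5: pos0(id65) recv 82: fwd
Round 6: pos1(id41) recv 82: fwd
Round 7: pos2(id34) recv 82: fwd
Round 8: pos3(id82) recv 82: ELECTED
Message ID 65 originates at pos 0; dropped at pos 3 in round 3

Answer: 3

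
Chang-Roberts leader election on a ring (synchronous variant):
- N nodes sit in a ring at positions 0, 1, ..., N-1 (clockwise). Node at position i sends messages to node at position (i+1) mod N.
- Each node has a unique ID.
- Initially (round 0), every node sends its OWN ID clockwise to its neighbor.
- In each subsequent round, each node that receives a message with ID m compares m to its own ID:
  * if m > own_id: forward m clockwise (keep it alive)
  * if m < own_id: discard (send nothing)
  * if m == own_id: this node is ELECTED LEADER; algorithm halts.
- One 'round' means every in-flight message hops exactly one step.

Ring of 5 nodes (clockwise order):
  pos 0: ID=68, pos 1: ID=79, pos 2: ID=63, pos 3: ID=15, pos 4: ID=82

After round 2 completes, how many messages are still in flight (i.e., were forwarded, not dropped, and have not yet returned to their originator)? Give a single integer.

Round 1: pos1(id79) recv 68: drop; pos2(id63) recv 79: fwd; pos3(id15) recv 63: fwd; pos4(id82) recv 15: drop; pos0(id68) recv 82: fwd
Round 2: pos3(id15) recv 79: fwd; pos4(id82) recv 63: drop; pos1(id79) recv 82: fwd
After round 2: 2 messages still in flight

Answer: 2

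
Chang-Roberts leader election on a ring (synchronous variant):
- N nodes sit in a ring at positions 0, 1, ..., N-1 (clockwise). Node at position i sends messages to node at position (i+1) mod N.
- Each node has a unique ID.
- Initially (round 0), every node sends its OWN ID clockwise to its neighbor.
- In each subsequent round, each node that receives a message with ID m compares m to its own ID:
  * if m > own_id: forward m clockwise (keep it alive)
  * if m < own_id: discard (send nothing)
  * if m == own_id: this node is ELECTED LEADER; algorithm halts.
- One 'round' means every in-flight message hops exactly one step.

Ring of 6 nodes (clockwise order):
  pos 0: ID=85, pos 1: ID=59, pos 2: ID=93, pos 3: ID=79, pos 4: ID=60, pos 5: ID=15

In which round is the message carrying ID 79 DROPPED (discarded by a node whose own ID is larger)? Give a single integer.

Answer: 3

Derivation:
Round 1: pos1(id59) recv 85: fwd; pos2(id93) recv 59: drop; pos3(id79) recv 93: fwd; pos4(id60) recv 79: fwd; pos5(id15) recv 60: fwd; pos0(id85) recv 15: drop
Round 2: pos2(id93) recv 85: drop; pos4(id60) recv 93: fwd; pos5(id15) recv 79: fwd; pos0(id85) recv 60: drop
Round 3: pos5(id15) recv 93: fwd; pos0(id85) recv 79: drop
Round 4: pos0(id85) recv 93: fwd
Round 5: pos1(id59) recv 93: fwd
Round 6: pos2(id93) recv 93: ELECTED
Message ID 79 originates at pos 3; dropped at pos 0 in round 3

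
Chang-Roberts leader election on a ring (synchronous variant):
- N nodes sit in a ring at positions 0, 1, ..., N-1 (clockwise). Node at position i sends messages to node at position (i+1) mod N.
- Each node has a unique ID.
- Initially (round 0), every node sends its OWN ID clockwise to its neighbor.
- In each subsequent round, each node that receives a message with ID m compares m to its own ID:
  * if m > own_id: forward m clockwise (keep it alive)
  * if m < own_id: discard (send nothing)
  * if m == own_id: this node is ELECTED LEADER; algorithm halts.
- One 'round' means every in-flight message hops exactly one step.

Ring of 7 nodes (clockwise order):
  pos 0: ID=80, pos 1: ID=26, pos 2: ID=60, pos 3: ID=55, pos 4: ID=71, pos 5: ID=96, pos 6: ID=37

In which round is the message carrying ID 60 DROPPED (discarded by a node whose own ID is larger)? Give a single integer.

Answer: 2

Derivation:
Round 1: pos1(id26) recv 80: fwd; pos2(id60) recv 26: drop; pos3(id55) recv 60: fwd; pos4(id71) recv 55: drop; pos5(id96) recv 71: drop; pos6(id37) recv 96: fwd; pos0(id80) recv 37: drop
Round 2: pos2(id60) recv 80: fwd; pos4(id71) recv 60: drop; pos0(id80) recv 96: fwd
Round 3: pos3(id55) recv 80: fwd; pos1(id26) recv 96: fwd
Round 4: pos4(id71) recv 80: fwd; pos2(id60) recv 96: fwd
Round 5: pos5(id96) recv 80: drop; pos3(id55) recv 96: fwd
Round 6: pos4(id71) recv 96: fwd
Round 7: pos5(id96) recv 96: ELECTED
Message ID 60 originates at pos 2; dropped at pos 4 in round 2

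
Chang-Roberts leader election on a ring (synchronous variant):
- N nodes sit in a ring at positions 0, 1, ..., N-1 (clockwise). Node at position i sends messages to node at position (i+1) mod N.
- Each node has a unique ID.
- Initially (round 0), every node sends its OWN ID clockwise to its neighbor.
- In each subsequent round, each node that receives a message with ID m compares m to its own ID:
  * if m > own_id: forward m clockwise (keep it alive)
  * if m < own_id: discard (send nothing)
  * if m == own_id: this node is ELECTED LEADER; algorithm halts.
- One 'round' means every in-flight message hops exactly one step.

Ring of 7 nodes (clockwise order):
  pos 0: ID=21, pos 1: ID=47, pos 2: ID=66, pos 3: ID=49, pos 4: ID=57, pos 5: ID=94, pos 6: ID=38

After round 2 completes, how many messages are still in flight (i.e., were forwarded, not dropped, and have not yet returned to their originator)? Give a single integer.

Round 1: pos1(id47) recv 21: drop; pos2(id66) recv 47: drop; pos3(id49) recv 66: fwd; pos4(id57) recv 49: drop; pos5(id94) recv 57: drop; pos6(id38) recv 94: fwd; pos0(id21) recv 38: fwd
Round 2: pos4(id57) recv 66: fwd; pos0(id21) recv 94: fwd; pos1(id47) recv 38: drop
After round 2: 2 messages still in flight

Answer: 2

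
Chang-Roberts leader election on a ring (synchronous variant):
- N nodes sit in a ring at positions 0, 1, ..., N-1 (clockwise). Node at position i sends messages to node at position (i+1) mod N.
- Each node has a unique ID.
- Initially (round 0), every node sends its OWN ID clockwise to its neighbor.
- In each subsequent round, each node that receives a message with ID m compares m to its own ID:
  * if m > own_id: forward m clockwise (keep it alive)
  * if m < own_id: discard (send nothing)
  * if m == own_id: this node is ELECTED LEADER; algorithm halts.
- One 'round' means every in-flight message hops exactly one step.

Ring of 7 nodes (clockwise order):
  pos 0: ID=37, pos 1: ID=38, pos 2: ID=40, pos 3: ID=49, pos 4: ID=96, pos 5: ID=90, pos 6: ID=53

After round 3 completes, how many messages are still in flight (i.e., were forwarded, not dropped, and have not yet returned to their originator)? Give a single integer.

Answer: 3

Derivation:
Round 1: pos1(id38) recv 37: drop; pos2(id40) recv 38: drop; pos3(id49) recv 40: drop; pos4(id96) recv 49: drop; pos5(id90) recv 96: fwd; pos6(id53) recv 90: fwd; pos0(id37) recv 53: fwd
Round 2: pos6(id53) recv 96: fwd; pos0(id37) recv 90: fwd; pos1(id38) recv 53: fwd
Round 3: pos0(id37) recv 96: fwd; pos1(id38) recv 90: fwd; pos2(id40) recv 53: fwd
After round 3: 3 messages still in flight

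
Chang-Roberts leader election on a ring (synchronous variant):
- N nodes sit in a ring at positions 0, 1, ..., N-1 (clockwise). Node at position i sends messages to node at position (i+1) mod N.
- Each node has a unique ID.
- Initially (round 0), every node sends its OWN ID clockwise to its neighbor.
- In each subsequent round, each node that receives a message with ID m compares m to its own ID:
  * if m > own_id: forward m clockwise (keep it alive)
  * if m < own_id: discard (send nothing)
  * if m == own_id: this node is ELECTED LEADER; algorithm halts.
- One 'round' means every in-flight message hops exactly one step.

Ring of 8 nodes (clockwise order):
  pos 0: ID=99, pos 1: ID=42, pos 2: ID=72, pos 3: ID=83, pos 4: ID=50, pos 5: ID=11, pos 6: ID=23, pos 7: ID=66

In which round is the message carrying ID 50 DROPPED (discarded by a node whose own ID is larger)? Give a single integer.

Answer: 3

Derivation:
Round 1: pos1(id42) recv 99: fwd; pos2(id72) recv 42: drop; pos3(id83) recv 72: drop; pos4(id50) recv 83: fwd; pos5(id11) recv 50: fwd; pos6(id23) recv 11: drop; pos7(id66) recv 23: drop; pos0(id99) recv 66: drop
Round 2: pos2(id72) recv 99: fwd; pos5(id11) recv 83: fwd; pos6(id23) recv 50: fwd
Round 3: pos3(id83) recv 99: fwd; pos6(id23) recv 83: fwd; pos7(id66) recv 50: drop
Round 4: pos4(id50) recv 99: fwd; pos7(id66) recv 83: fwd
Round 5: pos5(id11) recv 99: fwd; pos0(id99) recv 83: drop
Round 6: pos6(id23) recv 99: fwd
Round 7: pos7(id66) recv 99: fwd
Round 8: pos0(id99) recv 99: ELECTED
Message ID 50 originates at pos 4; dropped at pos 7 in round 3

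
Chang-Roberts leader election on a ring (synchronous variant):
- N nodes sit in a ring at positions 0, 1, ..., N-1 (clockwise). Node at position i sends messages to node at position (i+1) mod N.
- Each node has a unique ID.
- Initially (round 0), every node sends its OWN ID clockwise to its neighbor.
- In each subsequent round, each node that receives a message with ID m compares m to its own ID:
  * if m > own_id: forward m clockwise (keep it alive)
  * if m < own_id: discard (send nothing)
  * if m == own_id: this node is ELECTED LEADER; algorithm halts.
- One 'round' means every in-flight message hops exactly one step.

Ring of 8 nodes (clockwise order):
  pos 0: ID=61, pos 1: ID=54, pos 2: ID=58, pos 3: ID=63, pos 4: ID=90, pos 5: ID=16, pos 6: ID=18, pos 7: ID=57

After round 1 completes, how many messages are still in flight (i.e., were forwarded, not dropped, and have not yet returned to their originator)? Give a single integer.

Round 1: pos1(id54) recv 61: fwd; pos2(id58) recv 54: drop; pos3(id63) recv 58: drop; pos4(id90) recv 63: drop; pos5(id16) recv 90: fwd; pos6(id18) recv 16: drop; pos7(id57) recv 18: drop; pos0(id61) recv 57: drop
After round 1: 2 messages still in flight

Answer: 2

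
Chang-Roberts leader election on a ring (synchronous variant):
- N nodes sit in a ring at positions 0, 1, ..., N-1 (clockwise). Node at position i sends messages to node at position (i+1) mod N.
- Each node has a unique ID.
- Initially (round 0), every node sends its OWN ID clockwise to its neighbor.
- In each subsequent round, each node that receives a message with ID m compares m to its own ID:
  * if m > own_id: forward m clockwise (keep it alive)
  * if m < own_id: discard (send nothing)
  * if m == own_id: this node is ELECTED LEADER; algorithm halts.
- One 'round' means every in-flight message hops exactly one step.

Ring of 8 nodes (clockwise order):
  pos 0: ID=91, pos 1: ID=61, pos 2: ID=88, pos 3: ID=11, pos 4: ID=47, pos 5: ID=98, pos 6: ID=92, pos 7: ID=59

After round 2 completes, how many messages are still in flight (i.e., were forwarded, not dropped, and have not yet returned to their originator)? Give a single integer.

Answer: 4

Derivation:
Round 1: pos1(id61) recv 91: fwd; pos2(id88) recv 61: drop; pos3(id11) recv 88: fwd; pos4(id47) recv 11: drop; pos5(id98) recv 47: drop; pos6(id92) recv 98: fwd; pos7(id59) recv 92: fwd; pos0(id91) recv 59: drop
Round 2: pos2(id88) recv 91: fwd; pos4(id47) recv 88: fwd; pos7(id59) recv 98: fwd; pos0(id91) recv 92: fwd
After round 2: 4 messages still in flight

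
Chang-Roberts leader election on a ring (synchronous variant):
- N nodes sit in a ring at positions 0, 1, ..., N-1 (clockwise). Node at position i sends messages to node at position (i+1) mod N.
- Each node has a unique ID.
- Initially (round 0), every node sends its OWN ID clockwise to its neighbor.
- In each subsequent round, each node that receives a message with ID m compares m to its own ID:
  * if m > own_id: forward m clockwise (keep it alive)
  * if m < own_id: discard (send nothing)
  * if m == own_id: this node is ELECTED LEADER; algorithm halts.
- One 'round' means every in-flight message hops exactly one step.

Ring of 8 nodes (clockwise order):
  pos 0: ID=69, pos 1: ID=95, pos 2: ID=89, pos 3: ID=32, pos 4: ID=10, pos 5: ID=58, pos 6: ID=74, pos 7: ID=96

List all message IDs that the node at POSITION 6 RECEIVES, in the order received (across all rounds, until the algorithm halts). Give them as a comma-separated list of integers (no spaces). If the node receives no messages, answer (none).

Round 1: pos1(id95) recv 69: drop; pos2(id89) recv 95: fwd; pos3(id32) recv 89: fwd; pos4(id10) recv 32: fwd; pos5(id58) recv 10: drop; pos6(id74) recv 58: drop; pos7(id96) recv 74: drop; pos0(id69) recv 96: fwd
Round 2: pos3(id32) recv 95: fwd; pos4(id10) recv 89: fwd; pos5(id58) recv 32: drop; pos1(id95) recv 96: fwd
Round 3: pos4(id10) recv 95: fwd; pos5(id58) recv 89: fwd; pos2(id89) recv 96: fwd
Round 4: pos5(id58) recv 95: fwd; pos6(id74) recv 89: fwd; pos3(id32) recv 96: fwd
Round 5: pos6(id74) recv 95: fwd; pos7(id96) recv 89: drop; pos4(id10) recv 96: fwd
Round 6: pos7(id96) recv 95: drop; pos5(id58) recv 96: fwd
Round 7: pos6(id74) recv 96: fwd
Round 8: pos7(id96) recv 96: ELECTED

Answer: 58,89,95,96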